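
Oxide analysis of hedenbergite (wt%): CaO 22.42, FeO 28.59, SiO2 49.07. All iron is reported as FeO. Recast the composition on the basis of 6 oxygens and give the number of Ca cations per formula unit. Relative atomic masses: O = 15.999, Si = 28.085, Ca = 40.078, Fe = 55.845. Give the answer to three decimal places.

CaO: 22.42/56.077 = 0.39981 mol → 0.39981 mol Ca, 0.39981 mol O.
FeO: 28.59/71.844 = 0.39795 mol → 0.39795 mol Fe, 0.39795 mol O.
SiO2: 49.07/60.083 = 0.81670 mol → 0.81670 mol Si, 1.63340 mol O.
Total oxygen = 2.43116 mol. Normalization factor = 6/2.43116 = 2.46796.
Ca per 6 O = 0.39981 × 2.46796 = 0.987.

0.987 Ca apfu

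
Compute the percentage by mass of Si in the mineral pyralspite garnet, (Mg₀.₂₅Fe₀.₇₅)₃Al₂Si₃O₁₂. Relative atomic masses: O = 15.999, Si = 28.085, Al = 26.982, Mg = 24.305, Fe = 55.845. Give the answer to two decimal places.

17.77 weight percent

Molar mass of (Mg₀.₂₅Fe₀.₇₅)₃Al₂Si₃O₁₂: 0.75×24.305 + 2.25×55.845 + 2×26.982 + 3×28.085 + 12×15.999 = 474.087 g/mol.
Mass of Si per formula unit: 3 × 28.085 = 84.255 g.
Weight fraction Si = 84.255 / 474.087 = 0.1777.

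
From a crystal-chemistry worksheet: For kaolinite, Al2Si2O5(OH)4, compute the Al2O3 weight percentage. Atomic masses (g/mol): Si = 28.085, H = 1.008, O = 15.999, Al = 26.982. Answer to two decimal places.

Formula mass = 258.157 g/mol.
2 Al → 1.0000 mol Al2O3 per formula unit; M(Al2O3) = 101.961, so Al2O3 mass = 101.961 g.
101.961/258.157 × 100 = 39.50 wt%.

39.50 wt%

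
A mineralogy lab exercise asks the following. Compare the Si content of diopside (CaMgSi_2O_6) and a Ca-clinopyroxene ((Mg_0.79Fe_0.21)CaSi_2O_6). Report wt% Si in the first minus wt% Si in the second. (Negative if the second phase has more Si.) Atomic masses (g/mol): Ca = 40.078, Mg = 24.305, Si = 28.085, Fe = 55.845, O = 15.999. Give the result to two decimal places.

M(CaMgSi_2O_6) = 216.547 g/mol, so wt% Si = 56.170/216.547 × 100 = 25.94%.
M((Mg_0.79Fe_0.21)CaSi_2O_6) = 223.170 g/mol, so wt% Si = 56.170/223.170 × 100 = 25.17%.
25.94 − 25.17 = 0.77 pp.

0.77 percentage points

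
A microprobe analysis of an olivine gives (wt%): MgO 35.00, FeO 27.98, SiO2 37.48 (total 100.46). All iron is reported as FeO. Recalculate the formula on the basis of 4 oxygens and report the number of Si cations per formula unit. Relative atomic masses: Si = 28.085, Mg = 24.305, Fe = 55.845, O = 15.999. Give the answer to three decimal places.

35.00 wt% MgO ÷ 40.304 g/mol = 0.86840 mol, giving 0.86840 Mg and 0.86840 O.
27.98 wt% FeO ÷ 71.844 g/mol = 0.38945 mol, giving 0.38945 Fe and 0.38945 O.
37.48 wt% SiO2 ÷ 60.083 g/mol = 0.62380 mol, giving 0.62380 Si and 1.24760 O.
Oxygen sums to 2.50545; scaling by 4/2.50545 = 1.59652 puts the formula on 4 O.
Si: 0.62380 × 1.59652 = 0.996 atoms per formula unit.

0.996 Si apfu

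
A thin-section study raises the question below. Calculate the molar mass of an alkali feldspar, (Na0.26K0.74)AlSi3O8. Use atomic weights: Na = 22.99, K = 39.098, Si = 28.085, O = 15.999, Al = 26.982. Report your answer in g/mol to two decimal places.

274.14 g/mol

Na: 0.26 × 22.99 = 5.9774
K: 0.74 × 39.098 = 28.9325
Al: 1 × 26.982 = 26.9820
Si: 3 × 28.085 = 84.2550
O: 8 × 15.999 = 127.9920
Summing the contributions gives the formula mass.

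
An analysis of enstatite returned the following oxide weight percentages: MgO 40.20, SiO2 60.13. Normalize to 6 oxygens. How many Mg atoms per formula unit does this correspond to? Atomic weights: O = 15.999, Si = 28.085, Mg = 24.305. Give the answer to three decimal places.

MgO (M=40.304): mol = 0.99742; Mg = 0.99742, O = 0.99742.
SiO2 (M=60.083): mol = 1.00078; Si = 1.00078, O = 2.00156.
ΣO = 2.99898; factor = 6/ΣO = 2.00068.
Mg apfu = 0.99742 × 2.00068 = 1.996.

1.996 Mg apfu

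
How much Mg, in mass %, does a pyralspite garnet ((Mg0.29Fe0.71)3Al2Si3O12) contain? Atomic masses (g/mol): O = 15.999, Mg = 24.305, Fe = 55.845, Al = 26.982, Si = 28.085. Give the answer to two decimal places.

Molar mass of (Mg0.29Fe0.71)3Al2Si3O12: 0.87·24.305 + 2.13·55.845 + 2·26.982 + 3·28.085 + 12·15.999 = 470.302 g/mol.
Mass of Mg per formula unit: 0.87 × 24.305 = 21.145 g.
Weight fraction Mg = 21.145 / 470.302 = 0.0450.

4.50 mass %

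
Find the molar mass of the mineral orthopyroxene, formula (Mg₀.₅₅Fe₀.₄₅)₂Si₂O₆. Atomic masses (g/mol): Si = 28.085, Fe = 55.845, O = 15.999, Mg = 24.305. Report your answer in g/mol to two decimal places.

M = 1.10·24.305 + 0.90·55.845 + 2·28.085 + 6·15.999

229.16 g/mol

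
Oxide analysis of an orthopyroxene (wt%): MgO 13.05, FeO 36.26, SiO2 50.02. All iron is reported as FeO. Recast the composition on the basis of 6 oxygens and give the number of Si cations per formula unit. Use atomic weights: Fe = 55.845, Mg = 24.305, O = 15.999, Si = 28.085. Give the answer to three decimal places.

2.003 Si apfu

MgO: 13.05/40.304 = 0.32379 mol → 0.32379 mol Mg, 0.32379 mol O.
FeO: 36.26/71.844 = 0.50470 mol → 0.50470 mol Fe, 0.50470 mol O.
SiO2: 50.02/60.083 = 0.83252 mol → 0.83252 mol Si, 1.66504 mol O.
Total oxygen = 2.49353 mol. Normalization factor = 6/2.49353 = 2.40623.
Si per 6 O = 0.83252 × 2.40623 = 2.003.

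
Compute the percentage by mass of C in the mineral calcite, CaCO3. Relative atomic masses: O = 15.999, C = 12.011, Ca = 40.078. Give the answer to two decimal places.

Formula mass = 1·40.078 + 1·12.011 + 3·15.999 = 100.086 g/mol, of which 12.011 g is C.
So C makes up 12.011/100.086 = 0.1200 of the mass, i.e. 12.00%.

12.00 wt%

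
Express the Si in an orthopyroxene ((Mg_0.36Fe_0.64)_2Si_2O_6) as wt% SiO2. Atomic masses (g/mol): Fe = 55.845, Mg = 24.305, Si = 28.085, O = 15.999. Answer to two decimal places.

49.83 wt%

M((Mg_0.36Fe_0.64)_2Si_2O_6) = 241.145 g/mol; M(SiO2) = 60.083 g/mol.
Moles SiO2 per formula unit = 2 Si ÷ 1 = 2.0000.
SiO2 fraction = (2.0000 × 60.083) / 241.145 = 120.166/241.145 = 0.4983.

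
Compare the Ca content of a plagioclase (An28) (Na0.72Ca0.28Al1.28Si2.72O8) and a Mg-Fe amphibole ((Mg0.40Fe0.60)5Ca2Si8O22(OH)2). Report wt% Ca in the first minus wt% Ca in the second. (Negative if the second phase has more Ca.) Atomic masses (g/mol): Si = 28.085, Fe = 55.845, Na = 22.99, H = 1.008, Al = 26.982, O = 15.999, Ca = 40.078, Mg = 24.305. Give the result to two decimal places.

Ca in Na0.72Ca0.28Al1.28Si2.72O8: molar mass 266.695 g/mol; 0.28×40.078 = 11.222 g → 4.21 wt%.
Ca in (Mg0.40Fe0.60)5Ca2Si8O22(OH)2: molar mass 906.973 g/mol; 2×40.078 = 80.156 g → 8.84 wt%.
Difference = 4.21 − 8.84 = -4.63 percentage points.

-4.63 percentage points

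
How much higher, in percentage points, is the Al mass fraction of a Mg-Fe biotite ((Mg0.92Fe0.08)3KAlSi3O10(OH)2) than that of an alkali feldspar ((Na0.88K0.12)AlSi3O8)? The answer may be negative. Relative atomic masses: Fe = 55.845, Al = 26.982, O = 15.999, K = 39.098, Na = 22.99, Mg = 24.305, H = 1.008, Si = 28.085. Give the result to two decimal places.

-3.86 percentage points

M((Mg0.92Fe0.08)3KAlSi3O10(OH)2) = 424.824 g/mol, so wt% Al = 26.982/424.824 × 100 = 6.35%.
M((Na0.88K0.12)AlSi3O8) = 264.152 g/mol, so wt% Al = 26.982/264.152 × 100 = 10.21%.
6.35 − 10.21 = -3.86 pp.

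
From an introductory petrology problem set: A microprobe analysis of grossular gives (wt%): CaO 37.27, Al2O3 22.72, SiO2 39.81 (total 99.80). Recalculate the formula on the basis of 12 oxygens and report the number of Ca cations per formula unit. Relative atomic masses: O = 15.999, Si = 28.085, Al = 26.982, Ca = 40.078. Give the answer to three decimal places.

3.000 Ca apfu

37.27 wt% CaO ÷ 56.077 g/mol = 0.66462 mol, giving 0.66462 Ca and 0.66462 O.
22.72 wt% Al2O3 ÷ 101.961 g/mol = 0.22283 mol, giving 0.44566 Al and 0.66849 O.
39.81 wt% SiO2 ÷ 60.083 g/mol = 0.66258 mol, giving 0.66258 Si and 1.32516 O.
Oxygen sums to 2.65827; scaling by 12/2.65827 = 4.51421 puts the formula on 12 O.
Ca: 0.66462 × 4.51421 = 3.000 atoms per formula unit.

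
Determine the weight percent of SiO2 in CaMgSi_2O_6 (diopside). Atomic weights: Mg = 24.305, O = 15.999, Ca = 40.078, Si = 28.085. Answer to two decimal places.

Formula mass = 216.547 g/mol.
2 Si → 2.0000 mol SiO2 per formula unit; M(SiO2) = 60.083, so SiO2 mass = 120.166 g.
120.166/216.547 × 100 = 55.49 wt%.

55.49 wt%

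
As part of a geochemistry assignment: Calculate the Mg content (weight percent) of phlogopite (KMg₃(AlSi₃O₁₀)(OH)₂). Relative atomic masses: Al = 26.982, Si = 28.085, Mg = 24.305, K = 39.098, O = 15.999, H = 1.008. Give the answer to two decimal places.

Molar mass of KMg₃(AlSi₃O₁₀)(OH)₂: 1·39.098 + 3·24.305 + 1·26.982 + 3·28.085 + 12·15.999 + 2·1.008 = 417.254 g/mol.
Mass of Mg per formula unit: 3 × 24.305 = 72.915 g.
Weight fraction Mg = 72.915 / 417.254 = 0.1747.

17.47 weight percent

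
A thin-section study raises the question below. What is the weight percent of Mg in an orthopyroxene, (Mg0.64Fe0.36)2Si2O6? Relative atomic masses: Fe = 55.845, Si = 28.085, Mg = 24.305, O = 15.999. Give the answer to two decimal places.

13.92 mass %

Molar mass of (Mg0.64Fe0.36)2Si2O6: 1.28×24.305 + 0.72×55.845 + 2×28.085 + 6×15.999 = 223.483 g/mol.
Mass of Mg per formula unit: 1.28 × 24.305 = 31.110 g.
Weight fraction Mg = 31.110 / 223.483 = 0.1392.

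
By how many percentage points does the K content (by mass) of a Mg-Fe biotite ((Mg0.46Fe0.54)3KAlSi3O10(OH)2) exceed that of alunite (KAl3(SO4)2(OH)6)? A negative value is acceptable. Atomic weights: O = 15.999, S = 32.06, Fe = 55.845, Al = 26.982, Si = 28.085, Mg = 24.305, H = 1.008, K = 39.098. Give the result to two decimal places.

First mineral: 39.098 g K in 468.349 g formula = 8.35 wt% K.
Second mineral: 39.098 g K in 414.198 g formula = 9.44 wt% K.
8.35% − 9.44% gives a difference of -1.09 percentage points.

-1.09 percentage points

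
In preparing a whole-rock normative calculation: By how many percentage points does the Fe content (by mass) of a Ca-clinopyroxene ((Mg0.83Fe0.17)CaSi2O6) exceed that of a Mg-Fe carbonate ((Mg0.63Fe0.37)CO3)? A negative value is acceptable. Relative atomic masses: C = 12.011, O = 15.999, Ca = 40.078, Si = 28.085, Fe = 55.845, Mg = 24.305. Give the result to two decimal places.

-17.25 percentage points

Fe in (Mg0.83Fe0.17)CaSi2O6: molar mass 221.909 g/mol; 0.17×55.845 = 9.494 g → 4.28 wt%.
Fe in (Mg0.63Fe0.37)CO3: molar mass 95.983 g/mol; 0.37×55.845 = 20.663 g → 21.53 wt%.
Difference = 4.28 − 21.53 = -17.25 percentage points.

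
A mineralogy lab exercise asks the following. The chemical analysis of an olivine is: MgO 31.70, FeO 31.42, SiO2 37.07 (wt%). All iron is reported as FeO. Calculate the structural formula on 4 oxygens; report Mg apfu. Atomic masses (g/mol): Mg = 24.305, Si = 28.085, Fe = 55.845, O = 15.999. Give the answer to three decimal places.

MgO (M=40.304): mol = 0.78652; Mg = 0.78652, O = 0.78652.
FeO (M=71.844): mol = 0.43734; Fe = 0.43734, O = 0.43734.
SiO2 (M=60.083): mol = 0.61698; Si = 0.61698, O = 1.23396.
ΣO = 2.45782; factor = 4/ΣO = 1.62746.
Mg apfu = 0.78652 × 1.62746 = 1.280.

1.280 Mg apfu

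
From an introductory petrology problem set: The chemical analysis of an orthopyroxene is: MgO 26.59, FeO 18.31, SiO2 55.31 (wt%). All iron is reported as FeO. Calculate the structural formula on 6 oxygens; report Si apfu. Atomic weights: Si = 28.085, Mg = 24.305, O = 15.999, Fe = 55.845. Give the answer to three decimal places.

MgO (M=40.304): mol = 0.65974; Mg = 0.65974, O = 0.65974.
FeO (M=71.844): mol = 0.25486; Fe = 0.25486, O = 0.25486.
SiO2 (M=60.083): mol = 0.92056; Si = 0.92056, O = 1.84112.
ΣO = 2.75572; factor = 6/ΣO = 2.17729.
Si apfu = 0.92056 × 2.17729 = 2.004.

2.004 Si apfu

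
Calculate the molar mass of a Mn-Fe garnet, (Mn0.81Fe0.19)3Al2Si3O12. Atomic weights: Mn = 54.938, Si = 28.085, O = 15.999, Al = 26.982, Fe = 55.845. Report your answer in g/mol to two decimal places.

495.54 g/mol

The formula mass is the sum 2.43(54.938) + 0.57(55.845) + 2(26.982) + 3(28.085) + 12(15.999).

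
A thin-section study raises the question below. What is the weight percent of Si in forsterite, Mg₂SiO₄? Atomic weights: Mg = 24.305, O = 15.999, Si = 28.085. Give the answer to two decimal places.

Molar mass of Mg₂SiO₄: 2·24.305 + 1·28.085 + 4·15.999 = 140.691 g/mol.
Mass of Si per formula unit: 1 × 28.085 = 28.085 g.
Weight fraction Si = 28.085 / 140.691 = 0.1996.

19.96 weight percent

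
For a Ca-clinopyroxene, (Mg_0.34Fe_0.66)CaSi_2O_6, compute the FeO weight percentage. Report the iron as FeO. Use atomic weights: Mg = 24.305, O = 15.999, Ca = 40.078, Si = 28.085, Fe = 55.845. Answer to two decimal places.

Formula mass = 237.363 g/mol.
0.66 Fe → 0.6600 mol FeO per formula unit; M(FeO) = 71.844, so FeO mass = 47.417 g.
47.417/237.363 × 100 = 19.98 wt%.

19.98 wt%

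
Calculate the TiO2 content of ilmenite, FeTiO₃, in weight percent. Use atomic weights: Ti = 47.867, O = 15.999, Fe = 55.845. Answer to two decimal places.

Formula mass = 151.709 g/mol.
1 Ti → 1.0000 mol TiO2 per formula unit; M(TiO2) = 79.865, so TiO2 mass = 79.865 g.
79.865/151.709 × 100 = 52.64 wt%.

52.64 wt%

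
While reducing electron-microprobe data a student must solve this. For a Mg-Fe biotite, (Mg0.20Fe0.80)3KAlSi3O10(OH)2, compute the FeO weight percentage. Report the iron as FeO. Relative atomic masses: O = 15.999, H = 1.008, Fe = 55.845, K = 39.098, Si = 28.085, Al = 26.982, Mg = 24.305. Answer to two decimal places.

Formula mass = 492.950 g/mol.
2.40 Fe → 2.4000 mol FeO per formula unit; M(FeO) = 71.844, so FeO mass = 172.426 g.
172.426/492.950 × 100 = 34.98 wt%.

34.98 wt%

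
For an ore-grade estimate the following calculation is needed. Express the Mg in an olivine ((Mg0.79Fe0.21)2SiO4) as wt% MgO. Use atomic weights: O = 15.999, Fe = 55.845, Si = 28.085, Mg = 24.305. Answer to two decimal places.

41.37 wt%

M((Mg0.79Fe0.21)2SiO4) = 153.938 g/mol; M(MgO) = 40.304 g/mol.
Moles MgO per formula unit = 1.58 Mg ÷ 1 = 1.5800.
MgO fraction = (1.5800 × 40.304) / 153.938 = 63.680/153.938 = 0.4137.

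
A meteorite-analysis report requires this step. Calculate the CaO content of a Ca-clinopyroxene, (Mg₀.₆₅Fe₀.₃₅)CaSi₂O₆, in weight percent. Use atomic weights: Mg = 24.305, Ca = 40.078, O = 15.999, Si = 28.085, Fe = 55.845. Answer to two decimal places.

24.64 wt%

Molar mass of (Mg₀.₆₅Fe₀.₃₅)CaSi₂O₆ = 0.65*24.305 + 0.35*55.845 + 1*40.078 + 2*28.085 + 6*15.999 = 227.586 g/mol.
Each formula unit contains 1 Ca, equivalent to 1/1 = 1.0000 mol CaO.
M(CaO) = 1×40.078 + 1×15.999 = 56.077 g/mol.
Mass of CaO per formula unit = 1.0000 × 56.077 = 56.077 g.
CaO wt% = 56.077 / 227.586 × 100 = 24.64%.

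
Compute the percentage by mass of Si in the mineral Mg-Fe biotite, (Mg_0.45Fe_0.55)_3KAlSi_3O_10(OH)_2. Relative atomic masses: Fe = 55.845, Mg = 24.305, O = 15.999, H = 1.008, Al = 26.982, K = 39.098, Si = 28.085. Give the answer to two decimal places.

M((Mg_0.45Fe_0.55)_3KAlSi_3O_10(OH)_2) = 469.295 g/mol.
Si contributes 3 × 28.085 = 84.255 g per mole.
84.255/469.295 = 0.1795 → 17.95%.

17.95 weight percent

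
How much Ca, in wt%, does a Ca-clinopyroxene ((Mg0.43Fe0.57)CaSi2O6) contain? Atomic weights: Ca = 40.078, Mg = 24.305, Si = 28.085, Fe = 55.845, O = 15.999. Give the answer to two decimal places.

Molar mass of (Mg0.43Fe0.57)CaSi2O6: 0.43·24.305 + 0.57·55.845 + 1·40.078 + 2·28.085 + 6·15.999 = 234.525 g/mol.
Mass of Ca per formula unit: 1 × 40.078 = 40.078 g.
Weight fraction Ca = 40.078 / 234.525 = 0.1709.

17.09 wt%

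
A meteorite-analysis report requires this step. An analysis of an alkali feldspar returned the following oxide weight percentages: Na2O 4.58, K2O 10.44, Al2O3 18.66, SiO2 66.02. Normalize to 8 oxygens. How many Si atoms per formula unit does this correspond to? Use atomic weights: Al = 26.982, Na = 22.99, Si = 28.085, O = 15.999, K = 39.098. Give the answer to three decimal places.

Na2O (M=61.979): mol = 0.07390; Na = 0.14780, O = 0.07390.
K2O (M=94.195): mol = 0.11083; K = 0.22166, O = 0.11083.
Al2O3 (M=101.961): mol = 0.18301; Al = 0.36602, O = 0.54903.
SiO2 (M=60.083): mol = 1.09881; Si = 1.09881, O = 2.19762.
ΣO = 2.93138; factor = 8/ΣO = 2.72909.
Si apfu = 1.09881 × 2.72909 = 2.999.

2.999 Si apfu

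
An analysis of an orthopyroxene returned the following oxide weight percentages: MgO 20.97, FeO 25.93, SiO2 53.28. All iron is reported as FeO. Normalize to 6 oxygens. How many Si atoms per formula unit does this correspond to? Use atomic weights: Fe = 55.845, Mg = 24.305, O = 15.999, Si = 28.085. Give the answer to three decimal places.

20.97 wt% MgO ÷ 40.304 g/mol = 0.52030 mol, giving 0.52030 Mg and 0.52030 O.
25.93 wt% FeO ÷ 71.844 g/mol = 0.36092 mol, giving 0.36092 Fe and 0.36092 O.
53.28 wt% SiO2 ÷ 60.083 g/mol = 0.88677 mol, giving 0.88677 Si and 1.77354 O.
Oxygen sums to 2.65476; scaling by 6/2.65476 = 2.26009 puts the formula on 6 O.
Si: 0.88677 × 2.26009 = 2.004 atoms per formula unit.

2.004 Si apfu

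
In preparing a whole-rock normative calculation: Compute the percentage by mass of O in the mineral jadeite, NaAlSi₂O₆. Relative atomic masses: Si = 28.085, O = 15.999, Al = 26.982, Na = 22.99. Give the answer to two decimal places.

Molar mass of NaAlSi₂O₆: 1×22.99 + 1×26.982 + 2×28.085 + 6×15.999 = 202.136 g/mol.
Mass of O per formula unit: 6 × 15.999 = 95.994 g.
Weight fraction O = 95.994 / 202.136 = 0.4749.

47.49 weight percent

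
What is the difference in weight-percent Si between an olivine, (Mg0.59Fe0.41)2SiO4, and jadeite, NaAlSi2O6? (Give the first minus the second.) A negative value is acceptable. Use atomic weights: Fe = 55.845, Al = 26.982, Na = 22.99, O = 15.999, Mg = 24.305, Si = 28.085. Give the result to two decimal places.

First mineral: 28.085 g Si in 166.554 g formula = 16.86 wt% Si.
Second mineral: 56.170 g Si in 202.136 g formula = 27.79 wt% Si.
16.86% − 27.79% gives a difference of -10.93 percentage points.

-10.93 percentage points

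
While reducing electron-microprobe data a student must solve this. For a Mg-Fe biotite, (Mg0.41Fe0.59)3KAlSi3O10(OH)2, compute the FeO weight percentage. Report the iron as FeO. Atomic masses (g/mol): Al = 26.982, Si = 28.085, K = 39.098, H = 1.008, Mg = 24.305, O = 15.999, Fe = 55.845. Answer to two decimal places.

26.88 wt%

Formula mass = 473.080 g/mol.
1.77 Fe → 1.7700 mol FeO per formula unit; M(FeO) = 71.844, so FeO mass = 127.164 g.
127.164/473.080 × 100 = 26.88 wt%.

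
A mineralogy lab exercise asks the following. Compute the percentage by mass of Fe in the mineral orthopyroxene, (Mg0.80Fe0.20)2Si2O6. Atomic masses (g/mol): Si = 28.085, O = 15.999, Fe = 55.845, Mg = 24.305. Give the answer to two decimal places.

10.47 wt%

Molar mass of (Mg0.80Fe0.20)2Si2O6: 1.60×24.305 + 0.40×55.845 + 2×28.085 + 6×15.999 = 213.390 g/mol.
Mass of Fe per formula unit: 0.40 × 55.845 = 22.338 g.
Weight fraction Fe = 22.338 / 213.390 = 0.1047.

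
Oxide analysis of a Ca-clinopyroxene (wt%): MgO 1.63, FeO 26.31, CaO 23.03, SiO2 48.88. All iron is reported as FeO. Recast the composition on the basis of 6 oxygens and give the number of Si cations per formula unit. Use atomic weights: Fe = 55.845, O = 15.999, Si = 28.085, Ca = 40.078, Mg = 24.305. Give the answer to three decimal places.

1.63 wt% MgO ÷ 40.304 g/mol = 0.04044 mol, giving 0.04044 Mg and 0.04044 O.
26.31 wt% FeO ÷ 71.844 g/mol = 0.36621 mol, giving 0.36621 Fe and 0.36621 O.
23.03 wt% CaO ÷ 56.077 g/mol = 0.41069 mol, giving 0.41069 Ca and 0.41069 O.
48.88 wt% SiO2 ÷ 60.083 g/mol = 0.81354 mol, giving 0.81354 Si and 1.62708 O.
Oxygen sums to 2.44442; scaling by 6/2.44442 = 2.45457 puts the formula on 6 O.
Si: 0.81354 × 2.45457 = 1.997 atoms per formula unit.

1.997 Si apfu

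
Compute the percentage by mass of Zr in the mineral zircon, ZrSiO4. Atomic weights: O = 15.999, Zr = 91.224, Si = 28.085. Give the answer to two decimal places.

M(ZrSiO4) = 183.305 g/mol.
Zr contributes 1 × 91.224 = 91.224 g per mole.
91.224/183.305 = 0.4977 → 49.77%.

49.77 wt%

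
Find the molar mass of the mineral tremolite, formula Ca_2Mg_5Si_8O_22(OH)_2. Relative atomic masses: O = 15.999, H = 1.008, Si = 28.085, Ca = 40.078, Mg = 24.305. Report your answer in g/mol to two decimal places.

812.35 g/mol

Ca: 2 × 40.078 = 80.1560
Mg: 5 × 24.305 = 121.5250
Si: 8 × 28.085 = 224.6800
O: 24 × 15.999 = 383.9760
H: 2 × 1.008 = 2.0160
Summing the contributions gives the formula mass.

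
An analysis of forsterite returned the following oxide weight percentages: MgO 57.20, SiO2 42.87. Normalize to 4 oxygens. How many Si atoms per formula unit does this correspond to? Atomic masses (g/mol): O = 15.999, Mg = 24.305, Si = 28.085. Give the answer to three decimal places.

MgO: 57.20/40.304 = 1.41921 mol → 1.41921 mol Mg, 1.41921 mol O.
SiO2: 42.87/60.083 = 0.71351 mol → 0.71351 mol Si, 1.42702 mol O.
Total oxygen = 2.84623 mol. Normalization factor = 4/2.84623 = 1.40537.
Si per 4 O = 0.71351 × 1.40537 = 1.003.

1.003 Si apfu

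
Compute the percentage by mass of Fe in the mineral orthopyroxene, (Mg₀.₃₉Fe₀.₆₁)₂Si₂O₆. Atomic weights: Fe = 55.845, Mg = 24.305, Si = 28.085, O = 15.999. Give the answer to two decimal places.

28.48 wt%

Molar mass of (Mg₀.₃₉Fe₀.₆₁)₂Si₂O₆: 0.78·24.305 + 1.22·55.845 + 2·28.085 + 6·15.999 = 239.253 g/mol.
Mass of Fe per formula unit: 1.22 × 55.845 = 68.131 g.
Weight fraction Fe = 68.131 / 239.253 = 0.2848.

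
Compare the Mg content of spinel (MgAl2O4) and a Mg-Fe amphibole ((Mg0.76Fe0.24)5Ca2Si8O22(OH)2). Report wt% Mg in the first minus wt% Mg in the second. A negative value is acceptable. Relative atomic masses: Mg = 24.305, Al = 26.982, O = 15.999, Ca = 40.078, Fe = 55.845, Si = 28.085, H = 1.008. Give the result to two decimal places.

First mineral: 24.305 g Mg in 142.265 g formula = 17.08 wt% Mg.
Second mineral: 92.359 g Mg in 850.201 g formula = 10.86 wt% Mg.
17.08% − 10.86% gives a difference of 6.22 percentage points.

6.22 percentage points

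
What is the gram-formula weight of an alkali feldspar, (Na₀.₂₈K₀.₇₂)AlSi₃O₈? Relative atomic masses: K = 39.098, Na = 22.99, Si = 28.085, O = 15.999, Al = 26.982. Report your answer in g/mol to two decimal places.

273.82 g/mol

The formula mass is the sum 0.28·22.99 + 0.72·39.098 + 1·26.982 + 3·28.085 + 8·15.999.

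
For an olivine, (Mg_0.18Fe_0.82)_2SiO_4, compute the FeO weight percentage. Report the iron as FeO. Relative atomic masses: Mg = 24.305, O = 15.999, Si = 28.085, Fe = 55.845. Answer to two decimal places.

Molar mass of (Mg_0.18Fe_0.82)_2SiO_4 = 0.36*24.305 + 1.64*55.845 + 1*28.085 + 4*15.999 = 192.417 g/mol.
Each formula unit contains 1.64 Fe, equivalent to 1.64/1 = 1.6400 mol FeO.
M(FeO) = 1×55.845 + 1×15.999 = 71.844 g/mol.
Mass of FeO per formula unit = 1.6400 × 71.844 = 117.824 g.
FeO wt% = 117.824 / 192.417 × 100 = 61.23%.

61.23 wt%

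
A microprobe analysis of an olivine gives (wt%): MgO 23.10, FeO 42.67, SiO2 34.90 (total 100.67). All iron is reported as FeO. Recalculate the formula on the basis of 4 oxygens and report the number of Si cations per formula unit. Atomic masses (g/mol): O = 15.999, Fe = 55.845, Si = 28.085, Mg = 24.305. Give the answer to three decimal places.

0.998 Si apfu

MgO (M=40.304): mol = 0.57314; Mg = 0.57314, O = 0.57314.
FeO (M=71.844): mol = 0.59393; Fe = 0.59393, O = 0.59393.
SiO2 (M=60.083): mol = 0.58086; Si = 0.58086, O = 1.16172.
ΣO = 2.32879; factor = 4/ΣO = 1.71763.
Si apfu = 0.58086 × 1.71763 = 0.998.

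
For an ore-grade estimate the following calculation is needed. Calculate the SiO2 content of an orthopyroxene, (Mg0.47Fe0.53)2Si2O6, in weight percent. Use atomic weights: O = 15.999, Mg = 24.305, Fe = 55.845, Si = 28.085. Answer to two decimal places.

Formula mass = 234.206 g/mol.
2 Si → 2.0000 mol SiO2 per formula unit; M(SiO2) = 60.083, so SiO2 mass = 120.166 g.
120.166/234.206 × 100 = 51.31 wt%.

51.31 wt%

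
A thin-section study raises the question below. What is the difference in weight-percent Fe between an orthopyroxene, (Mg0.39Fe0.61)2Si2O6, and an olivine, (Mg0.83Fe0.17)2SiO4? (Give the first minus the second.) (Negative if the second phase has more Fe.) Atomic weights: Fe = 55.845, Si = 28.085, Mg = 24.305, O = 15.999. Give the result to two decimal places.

15.94 percentage points

M((Mg0.39Fe0.61)2Si2O6) = 239.253 g/mol, so wt% Fe = 68.131/239.253 × 100 = 28.48%.
M((Mg0.83Fe0.17)2SiO4) = 151.415 g/mol, so wt% Fe = 18.987/151.415 × 100 = 12.54%.
28.48 − 12.54 = 15.94 pp.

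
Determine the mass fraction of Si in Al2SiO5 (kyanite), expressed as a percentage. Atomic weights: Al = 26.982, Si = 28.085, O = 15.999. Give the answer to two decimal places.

17.33 wt%

M(Al2SiO5) = 162.044 g/mol.
Si contributes 1 × 28.085 = 28.085 g per mole.
28.085/162.044 = 0.1733 → 17.33%.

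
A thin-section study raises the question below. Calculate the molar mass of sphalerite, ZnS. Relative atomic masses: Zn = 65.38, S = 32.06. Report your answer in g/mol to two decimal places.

Zn: 1 × 65.38 = 65.3800
S: 1 × 32.06 = 32.0600
Summing the contributions gives the formula mass.

97.44 g/mol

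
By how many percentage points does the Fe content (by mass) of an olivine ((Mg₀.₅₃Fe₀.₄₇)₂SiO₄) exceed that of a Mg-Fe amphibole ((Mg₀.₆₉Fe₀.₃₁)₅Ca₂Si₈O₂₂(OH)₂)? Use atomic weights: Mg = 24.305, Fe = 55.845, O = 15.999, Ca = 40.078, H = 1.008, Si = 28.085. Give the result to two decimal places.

M((Mg₀.₅₃Fe₀.₄₇)₂SiO₄) = 170.339 g/mol, so wt% Fe = 52.494/170.339 × 100 = 30.82%.
M((Mg₀.₆₉Fe₀.₃₁)₅Ca₂Si₈O₂₂(OH)₂) = 861.240 g/mol, so wt% Fe = 86.560/861.240 × 100 = 10.05%.
30.82 − 10.05 = 20.77 pp.

20.77 percentage points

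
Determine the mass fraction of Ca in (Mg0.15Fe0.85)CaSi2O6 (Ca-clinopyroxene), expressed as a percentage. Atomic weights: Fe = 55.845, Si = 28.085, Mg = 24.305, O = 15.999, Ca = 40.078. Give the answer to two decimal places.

M((Mg0.15Fe0.85)CaSi2O6) = 243.356 g/mol.
Ca contributes 1 × 40.078 = 40.078 g per mole.
40.078/243.356 = 0.1647 → 16.47%.

16.47 mass %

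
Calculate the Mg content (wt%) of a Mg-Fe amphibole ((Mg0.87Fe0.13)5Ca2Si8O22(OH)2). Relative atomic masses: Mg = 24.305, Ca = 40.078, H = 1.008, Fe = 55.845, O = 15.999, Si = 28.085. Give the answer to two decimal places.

M((Mg0.87Fe0.13)5Ca2Si8O22(OH)2) = 832.854 g/mol.
Mg contributes 4.35 × 24.305 = 105.727 g per mole.
105.727/832.854 = 0.1269 → 12.69%.

12.69 wt%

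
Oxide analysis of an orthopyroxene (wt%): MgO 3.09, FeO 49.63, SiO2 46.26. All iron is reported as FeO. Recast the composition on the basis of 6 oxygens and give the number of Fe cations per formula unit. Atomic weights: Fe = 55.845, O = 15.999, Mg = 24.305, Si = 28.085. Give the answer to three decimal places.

MgO: 3.09/40.304 = 0.07667 mol → 0.07667 mol Mg, 0.07667 mol O.
FeO: 49.63/71.844 = 0.69080 mol → 0.69080 mol Fe, 0.69080 mol O.
SiO2: 46.26/60.083 = 0.76993 mol → 0.76993 mol Si, 1.53986 mol O.
Total oxygen = 2.30733 mol. Normalization factor = 6/2.30733 = 2.60041.
Fe per 6 O = 0.69080 × 2.60041 = 1.796.

1.796 Fe apfu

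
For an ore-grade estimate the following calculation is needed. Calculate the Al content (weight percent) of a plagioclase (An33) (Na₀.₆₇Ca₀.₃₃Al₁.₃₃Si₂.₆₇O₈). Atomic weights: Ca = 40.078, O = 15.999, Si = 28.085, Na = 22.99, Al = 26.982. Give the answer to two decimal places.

13.42 weight percent

Formula mass = 0.67*22.99 + 0.33*40.078 + 1.33*26.982 + 2.67*28.085 + 8*15.999 = 267.494 g/mol, of which 35.886 g is Al.
So Al makes up 35.886/267.494 = 0.1342 of the mass, i.e. 13.42%.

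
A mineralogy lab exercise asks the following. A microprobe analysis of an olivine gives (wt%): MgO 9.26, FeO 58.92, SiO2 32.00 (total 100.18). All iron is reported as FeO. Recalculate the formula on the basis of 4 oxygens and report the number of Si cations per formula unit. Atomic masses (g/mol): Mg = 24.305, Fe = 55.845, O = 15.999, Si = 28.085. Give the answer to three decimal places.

MgO: 9.26/40.304 = 0.22975 mol → 0.22975 mol Mg, 0.22975 mol O.
FeO: 58.92/71.844 = 0.82011 mol → 0.82011 mol Fe, 0.82011 mol O.
SiO2: 32.00/60.083 = 0.53260 mol → 0.53260 mol Si, 1.06520 mol O.
Total oxygen = 2.11506 mol. Normalization factor = 4/2.11506 = 1.89120.
Si per 4 O = 0.53260 × 1.89120 = 1.007.

1.007 Si apfu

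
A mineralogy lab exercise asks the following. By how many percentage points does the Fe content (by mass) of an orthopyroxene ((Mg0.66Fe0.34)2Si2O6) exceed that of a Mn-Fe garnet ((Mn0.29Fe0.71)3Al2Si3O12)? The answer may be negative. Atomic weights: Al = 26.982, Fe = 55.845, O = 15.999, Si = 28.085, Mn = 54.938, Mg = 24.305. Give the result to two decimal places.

-6.85 percentage points

Fe in (Mg0.66Fe0.34)2Si2O6: molar mass 222.221 g/mol; 0.68×55.845 = 37.975 g → 17.09 wt%.
Fe in (Mn0.29Fe0.71)3Al2Si3O12: molar mass 496.953 g/mol; 2.13×55.845 = 118.950 g → 23.94 wt%.
Difference = 17.09 − 23.94 = -6.85 percentage points.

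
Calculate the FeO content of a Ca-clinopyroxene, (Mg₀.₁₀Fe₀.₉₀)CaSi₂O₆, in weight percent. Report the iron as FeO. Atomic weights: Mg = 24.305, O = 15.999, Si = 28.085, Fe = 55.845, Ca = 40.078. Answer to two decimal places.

26.40 wt%

Formula mass = 244.933 g/mol.
0.90 Fe → 0.9000 mol FeO per formula unit; M(FeO) = 71.844, so FeO mass = 64.660 g.
64.660/244.933 × 100 = 26.40 wt%.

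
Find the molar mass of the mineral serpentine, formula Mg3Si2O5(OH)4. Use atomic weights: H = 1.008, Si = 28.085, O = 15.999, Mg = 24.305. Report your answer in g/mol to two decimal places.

277.11 g/mol

M = 3×24.305 + 2×28.085 + 9×15.999 + 4×1.008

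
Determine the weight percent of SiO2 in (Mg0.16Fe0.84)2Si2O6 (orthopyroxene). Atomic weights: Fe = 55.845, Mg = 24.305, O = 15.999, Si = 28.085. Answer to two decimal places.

47.35 wt%

Formula mass = 253.761 g/mol.
2 Si → 2.0000 mol SiO2 per formula unit; M(SiO2) = 60.083, so SiO2 mass = 120.166 g.
120.166/253.761 × 100 = 47.35 wt%.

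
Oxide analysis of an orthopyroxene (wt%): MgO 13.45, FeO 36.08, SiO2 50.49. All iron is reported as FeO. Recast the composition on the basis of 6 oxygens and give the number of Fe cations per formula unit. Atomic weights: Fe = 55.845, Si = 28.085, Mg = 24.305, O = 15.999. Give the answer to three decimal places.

1.197 Fe apfu

MgO: 13.45/40.304 = 0.33371 mol → 0.33371 mol Mg, 0.33371 mol O.
FeO: 36.08/71.844 = 0.50220 mol → 0.50220 mol Fe, 0.50220 mol O.
SiO2: 50.49/60.083 = 0.84034 mol → 0.84034 mol Si, 1.68068 mol O.
Total oxygen = 2.51659 mol. Normalization factor = 6/2.51659 = 2.38418.
Fe per 6 O = 0.50220 × 2.38418 = 1.197.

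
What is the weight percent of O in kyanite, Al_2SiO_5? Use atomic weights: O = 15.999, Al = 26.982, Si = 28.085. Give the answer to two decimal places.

49.37 mass %

M(Al_2SiO_5) = 162.044 g/mol.
O contributes 5 × 15.999 = 79.995 g per mole.
79.995/162.044 = 0.4937 → 49.37%.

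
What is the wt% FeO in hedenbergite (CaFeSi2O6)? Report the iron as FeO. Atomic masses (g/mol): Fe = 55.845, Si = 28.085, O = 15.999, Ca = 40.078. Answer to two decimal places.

Molar mass of CaFeSi2O6 = 1×40.078 + 1×55.845 + 2×28.085 + 6×15.999 = 248.087 g/mol.
Each formula unit contains 1 Fe, equivalent to 1/1 = 1.0000 mol FeO.
M(FeO) = 1×55.845 + 1×15.999 = 71.844 g/mol.
Mass of FeO per formula unit = 1.0000 × 71.844 = 71.844 g.
FeO wt% = 71.844 / 248.087 × 100 = 28.96%.

28.96 wt%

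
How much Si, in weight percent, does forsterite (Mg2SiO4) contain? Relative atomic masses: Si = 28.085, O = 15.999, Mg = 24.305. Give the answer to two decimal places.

19.96 weight percent

Formula mass = 2*24.305 + 1*28.085 + 4*15.999 = 140.691 g/mol, of which 28.085 g is Si.
So Si makes up 28.085/140.691 = 0.1996 of the mass, i.e. 19.96%.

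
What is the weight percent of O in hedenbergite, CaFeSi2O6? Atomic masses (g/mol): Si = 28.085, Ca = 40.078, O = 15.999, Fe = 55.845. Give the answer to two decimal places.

38.69 weight percent

Molar mass of CaFeSi2O6: 1×40.078 + 1×55.845 + 2×28.085 + 6×15.999 = 248.087 g/mol.
Mass of O per formula unit: 6 × 15.999 = 95.994 g.
Weight fraction O = 95.994 / 248.087 = 0.3869.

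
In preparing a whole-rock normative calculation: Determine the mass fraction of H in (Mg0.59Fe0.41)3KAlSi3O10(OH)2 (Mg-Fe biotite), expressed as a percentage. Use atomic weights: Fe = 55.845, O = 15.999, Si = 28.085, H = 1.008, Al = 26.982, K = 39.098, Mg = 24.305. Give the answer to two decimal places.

0.44 mass %

M((Mg0.59Fe0.41)3KAlSi3O10(OH)2) = 456.048 g/mol.
H contributes 2 × 1.008 = 2.016 g per mole.
2.016/456.048 = 0.0044 → 0.44%.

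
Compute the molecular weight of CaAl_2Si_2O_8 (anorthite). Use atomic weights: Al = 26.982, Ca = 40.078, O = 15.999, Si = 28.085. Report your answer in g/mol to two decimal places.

M = 1(40.078) + 2(26.982) + 2(28.085) + 8(15.999)

278.20 g/mol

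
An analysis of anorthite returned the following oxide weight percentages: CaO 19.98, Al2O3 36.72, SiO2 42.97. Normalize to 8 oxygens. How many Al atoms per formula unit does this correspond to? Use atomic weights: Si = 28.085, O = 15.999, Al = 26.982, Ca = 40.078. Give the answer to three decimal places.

2.010 Al apfu

19.98 wt% CaO ÷ 56.077 g/mol = 0.35630 mol, giving 0.35630 Ca and 0.35630 O.
36.72 wt% Al2O3 ÷ 101.961 g/mol = 0.36014 mol, giving 0.72028 Al and 1.08042 O.
42.97 wt% SiO2 ÷ 60.083 g/mol = 0.71518 mol, giving 0.71518 Si and 1.43036 O.
Oxygen sums to 2.86708; scaling by 8/2.86708 = 2.79030 puts the formula on 8 O.
Al: 0.72028 × 2.79030 = 2.010 atoms per formula unit.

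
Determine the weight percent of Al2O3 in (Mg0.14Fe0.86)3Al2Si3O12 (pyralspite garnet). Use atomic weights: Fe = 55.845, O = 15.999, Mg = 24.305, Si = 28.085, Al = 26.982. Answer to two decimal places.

Formula mass = 484.495 g/mol.
2 Al → 1.0000 mol Al2O3 per formula unit; M(Al2O3) = 101.961, so Al2O3 mass = 101.961 g.
101.961/484.495 × 100 = 21.04 wt%.

21.04 wt%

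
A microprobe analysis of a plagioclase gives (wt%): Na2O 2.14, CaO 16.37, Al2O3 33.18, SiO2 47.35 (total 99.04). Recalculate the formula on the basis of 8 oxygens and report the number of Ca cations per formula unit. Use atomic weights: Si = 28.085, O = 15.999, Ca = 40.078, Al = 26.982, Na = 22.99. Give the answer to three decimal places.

0.811 Ca apfu

Na2O: 2.14/61.979 = 0.03453 mol → 0.06906 mol Na, 0.03453 mol O.
CaO: 16.37/56.077 = 0.29192 mol → 0.29192 mol Ca, 0.29192 mol O.
Al2O3: 33.18/101.961 = 0.32542 mol → 0.65084 mol Al, 0.97626 mol O.
SiO2: 47.35/60.083 = 0.78808 mol → 0.78808 mol Si, 1.57616 mol O.
Total oxygen = 2.87887 mol. Normalization factor = 8/2.87887 = 2.77887.
Ca per 8 O = 0.29192 × 2.77887 = 0.811.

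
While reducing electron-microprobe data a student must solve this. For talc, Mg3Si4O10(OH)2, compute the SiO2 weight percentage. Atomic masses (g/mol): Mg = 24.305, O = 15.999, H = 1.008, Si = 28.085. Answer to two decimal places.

Formula mass = 379.259 g/mol.
4 Si → 4.0000 mol SiO2 per formula unit; M(SiO2) = 60.083, so SiO2 mass = 240.332 g.
240.332/379.259 × 100 = 63.37 wt%.

63.37 wt%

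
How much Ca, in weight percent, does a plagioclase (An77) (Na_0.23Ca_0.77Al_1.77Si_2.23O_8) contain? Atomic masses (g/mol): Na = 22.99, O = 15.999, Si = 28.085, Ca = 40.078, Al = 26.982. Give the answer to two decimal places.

Formula mass = 0.23*22.99 + 0.77*40.078 + 1.77*26.982 + 2.23*28.085 + 8*15.999 = 274.527 g/mol, of which 30.860 g is Ca.
So Ca makes up 30.860/274.527 = 0.1124 of the mass, i.e. 11.24%.

11.24 weight percent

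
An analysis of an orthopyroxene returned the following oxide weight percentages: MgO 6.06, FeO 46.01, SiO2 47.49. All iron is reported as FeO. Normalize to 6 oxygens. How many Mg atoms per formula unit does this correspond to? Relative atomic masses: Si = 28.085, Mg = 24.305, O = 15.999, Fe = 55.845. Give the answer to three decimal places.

0.380 Mg apfu

6.06 wt% MgO ÷ 40.304 g/mol = 0.15036 mol, giving 0.15036 Mg and 0.15036 O.
46.01 wt% FeO ÷ 71.844 g/mol = 0.64042 mol, giving 0.64042 Fe and 0.64042 O.
47.49 wt% SiO2 ÷ 60.083 g/mol = 0.79041 mol, giving 0.79041 Si and 1.58082 O.
Oxygen sums to 2.37160; scaling by 6/2.37160 = 2.52994 puts the formula on 6 O.
Mg: 0.15036 × 2.52994 = 0.380 atoms per formula unit.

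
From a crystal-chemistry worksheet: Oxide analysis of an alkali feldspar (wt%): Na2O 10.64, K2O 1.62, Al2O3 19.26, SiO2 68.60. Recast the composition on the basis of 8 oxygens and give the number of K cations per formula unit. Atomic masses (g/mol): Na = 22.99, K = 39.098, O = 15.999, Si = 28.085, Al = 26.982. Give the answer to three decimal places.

10.64 wt% Na2O ÷ 61.979 g/mol = 0.17167 mol, giving 0.34334 Na and 0.17167 O.
1.62 wt% K2O ÷ 94.195 g/mol = 0.01720 mol, giving 0.03440 K and 0.01720 O.
19.26 wt% Al2O3 ÷ 101.961 g/mol = 0.18890 mol, giving 0.37780 Al and 0.56670 O.
68.60 wt% SiO2 ÷ 60.083 g/mol = 1.14175 mol, giving 1.14175 Si and 2.28350 O.
Oxygen sums to 3.03907; scaling by 8/3.03907 = 2.63238 puts the formula on 8 O.
K: 0.03440 × 2.63238 = 0.091 atoms per formula unit.

0.091 K apfu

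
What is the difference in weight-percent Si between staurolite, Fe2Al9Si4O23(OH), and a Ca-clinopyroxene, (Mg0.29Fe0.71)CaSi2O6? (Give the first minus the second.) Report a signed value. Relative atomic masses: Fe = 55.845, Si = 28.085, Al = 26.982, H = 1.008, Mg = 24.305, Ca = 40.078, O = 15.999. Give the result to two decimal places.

M(Fe2Al9Si4O23(OH)) = 851.852 g/mol, so wt% Si = 112.340/851.852 × 100 = 13.19%.
M((Mg0.29Fe0.71)CaSi2O6) = 238.940 g/mol, so wt% Si = 56.170/238.940 × 100 = 23.51%.
13.19 − 23.51 = -10.32 pp.

-10.32 percentage points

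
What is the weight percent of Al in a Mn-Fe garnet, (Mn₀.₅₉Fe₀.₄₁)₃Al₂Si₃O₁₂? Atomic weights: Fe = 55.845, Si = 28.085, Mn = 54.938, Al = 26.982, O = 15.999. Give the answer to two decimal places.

10.88 mass %

M((Mn₀.₅₉Fe₀.₄₁)₃Al₂Si₃O₁₂) = 496.137 g/mol.
Al contributes 2 × 26.982 = 53.964 g per mole.
53.964/496.137 = 0.1088 → 10.88%.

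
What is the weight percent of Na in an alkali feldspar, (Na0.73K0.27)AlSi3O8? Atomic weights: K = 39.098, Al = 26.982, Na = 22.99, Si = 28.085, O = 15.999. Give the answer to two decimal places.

6.30 weight percent

Molar mass of (Na0.73K0.27)AlSi3O8: 0.73*22.99 + 0.27*39.098 + 1*26.982 + 3*28.085 + 8*15.999 = 266.568 g/mol.
Mass of Na per formula unit: 0.73 × 22.99 = 16.783 g.
Weight fraction Na = 16.783 / 266.568 = 0.0630.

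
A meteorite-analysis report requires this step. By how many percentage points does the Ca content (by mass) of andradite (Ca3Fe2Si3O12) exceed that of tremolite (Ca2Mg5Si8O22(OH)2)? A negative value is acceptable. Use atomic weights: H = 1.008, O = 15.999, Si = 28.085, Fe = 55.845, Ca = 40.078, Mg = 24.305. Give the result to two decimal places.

13.79 percentage points

Ca in Ca3Fe2Si3O12: molar mass 508.167 g/mol; 3×40.078 = 120.234 g → 23.66 wt%.
Ca in Ca2Mg5Si8O22(OH)2: molar mass 812.353 g/mol; 2×40.078 = 80.156 g → 9.87 wt%.
Difference = 23.66 − 9.87 = 13.79 percentage points.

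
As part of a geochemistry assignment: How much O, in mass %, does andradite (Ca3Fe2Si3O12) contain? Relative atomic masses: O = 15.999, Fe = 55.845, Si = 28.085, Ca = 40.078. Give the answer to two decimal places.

Molar mass of Ca3Fe2Si3O12: 3×40.078 + 2×55.845 + 3×28.085 + 12×15.999 = 508.167 g/mol.
Mass of O per formula unit: 12 × 15.999 = 191.988 g.
Weight fraction O = 191.988 / 508.167 = 0.3778.

37.78 mass %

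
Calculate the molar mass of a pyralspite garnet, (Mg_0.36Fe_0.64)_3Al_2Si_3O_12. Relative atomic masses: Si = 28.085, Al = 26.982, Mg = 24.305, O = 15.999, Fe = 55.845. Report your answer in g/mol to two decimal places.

Mg: 1.08 × 24.305 = 26.2494
Fe: 1.92 × 55.845 = 107.2224
Al: 2 × 26.982 = 53.9640
Si: 3 × 28.085 = 84.2550
O: 12 × 15.999 = 191.9880
Summing the contributions gives the formula mass.

463.68 g/mol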